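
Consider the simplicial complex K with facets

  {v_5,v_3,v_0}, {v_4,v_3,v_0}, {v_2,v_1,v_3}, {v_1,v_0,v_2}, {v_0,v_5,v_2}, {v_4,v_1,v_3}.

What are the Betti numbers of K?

Take the total order v_0 < v_1 < v_2 < v_3 < v_4 < v_5 on the vertex set. Then K (dimension 2) consists of the simplices:

  0-simplices (6): [v_0], [v_1], [v_2], [v_3], [v_4], [v_5]
  1-simplices (12): [v_0,v_1], [v_0,v_2], [v_0,v_3], [v_0,v_4], [v_0,v_5], [v_1,v_2], [v_1,v_3], [v_1,v_4], [v_2,v_3], [v_2,v_5], [v_3,v_4], [v_3,v_5]
  2-simplices (6): [v_0,v_1,v_2], [v_0,v_2,v_5], [v_0,v_3,v_4], [v_0,v_3,v_5], [v_1,v_2,v_3], [v_1,v_3,v_4]

so the chain groups are C_0 ≅ Z^6, C_1 ≅ Z^12, C_2 ≅ Z^6.

The boundary map ∂_1: C_1 → C_0 is given by ∂[p,q] = [q] − [p].
This gives a 6×12 integer matrix of rank 5; reducing to Smith normal form yields diagonal entries (1,1,1,1,1).

∂_2: C_2 → C_1 acts by ∂[p,q,r] = [q,r] − [p,r] + [p,q]. For instance
  ∂[v_0,v_3,v_4] = [v_3,v_4] − [v_0,v_4] + [v_0,v_3],
  ∂[v_1,v_2,v_3] = [v_2,v_3] − [v_1,v_3] + [v_1,v_2].
This gives a 12×6 integer matrix of rank 6; reducing to Smith normal form yields diagonal entries (1,1,1,1,1,1).

Computing H_k = (kernel of ∂_k) / (image of ∂_{k+1}):

  H_0: rank C_0 − rank ∂_1 = 6 − 5 = 1, and the invariant factors of ∂_1 are all 1, so H_0 = Z.
  H_1: rank ker ∂_1 − rank ∂_2 = (12 − 5) − 6 = 1, and the invariant factors of ∂_2 are all 1, so H_1 = Z.
  H_2: rank ker ∂_2 − rank ∂_3 = (6 − 6) − 0 = 0, and there is no ∂_3, so H_2 = 0.

As a check, the Euler characteristic is 6 − 12 + 6 = 0, which agrees with 1 − 1 + 0 = 0.

Hence the Betti numbers are b_0 = 1, b_1 = 1, b_2 = 0.

b_0 = 1, b_1 = 1, b_2 = 0.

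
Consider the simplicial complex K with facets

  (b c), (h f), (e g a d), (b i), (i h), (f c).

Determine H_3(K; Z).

Fix the vertex order a < b < c < d < e < f < g < h < i and write every simplex with vertices in increasing order. Then dim K = 3 and the simplices of K are:

  0-simplices (9): a, b, c, d, e, f, g, h, i
  1-simplices (11): ad, ae, ag, bc, bi, cf, de, dg, eg, fh, hi
  2-simplices (4): ade, adg, aeg, deg
  3-simplices (1): adeg

Hence C_0 ≅ Z^9, C_1 ≅ Z^11, C_2 ≅ Z^4, C_3 ≅ Z^1.

∂_1: C_1 → C_0 is given by ∂[p,q] = [q] − [p]. For instance
  ∂ag = g − a.
The resulting 9×11 matrix has rank 7, and its Smith normal form has invariant factors (1,1,1,1,1,1,1).

Boundary ∂_2: C_2 → C_1 sends each 2-simplex [p,q,r] to [q,r] − [p,r] + [p,q]. For instance
  ∂aeg = eg − ag + ae,
  ∂adg = dg − ag + ad.
As a 11×4 matrix over Z this has rank 3, with invariant factors (1,1,1).

Boundary ∂_3: C_3 → C_2 sends each 3-simplex σ to the alternating sum Σ_i (−1)^i (σ with its i-th vertex removed). For instance
  ∂adeg = deg − aeg + adg − ade.
This gives a 4×1 integer matrix of rank 1; reducing to Smith normal form yields diagonal entries (1).

Reading off H_k = ker ∂_k / im ∂_{k+1}:

  H_3: rank ker ∂_3 − rank ∂_4 = (1 − 1) − 0 = 0, and there is no ∂_4, so H_3 ≅ 0.

(K is a triangulation of the disjoint union of the 3-simplex and the circle S^1.)

H_3 ≅ 0.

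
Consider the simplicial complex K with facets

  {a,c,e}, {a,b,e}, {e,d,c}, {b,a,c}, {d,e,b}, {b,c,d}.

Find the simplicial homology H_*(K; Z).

H_0 ≅ Z,  H_1 = 0,  H_2 ≅ Z.

Fix the vertex order a < b < c < d < e and write every simplex with vertices in increasing order. Then dim K = 2 and the simplices of K are:

  0-simplices (5): a, b, c, d, e
  1-simplices (9): ab, ac, ae, bc, bd, be, cd, ce, de
  2-simplices (6): abc, abe, ace, bcd, bde, cde

so the chain groups are C_0 ≅ Z^5, C_1 ≅ Z^9, C_2 ≅ Z^6.

The boundary map ∂_1: C_1 → C_0 is given by ∂[p,q] = [q] − [p]. For instance
  ∂ce = e − c.
This gives a 5×9 integer matrix of rank 4; reducing to Smith normal form yields diagonal entries (1,1,1,1).

The boundary map ∂_2: C_2 → C_1 acts by ∂[p,q,r] = [q,r] − [p,r] + [p,q]. For instance
  ∂abe = be − ae + ab,
  ∂ace = ce − ae + ac.
The resulting 9×6 matrix has rank 5, and its Smith normal form has invariant factors (1,1,1,1,1).

Reading off H_k = ker ∂_k / im ∂_{k+1}:

  H_0: rank C_0 − rank ∂_1 = 5 − 4 = 1, and the invariant factors of ∂_1 are all 1, so H_0 = Z.
  H_1: rank ker ∂_1 − rank ∂_2 = (9 − 4) − 5 = 0, and the invariant factors of ∂_2 are all 1, so H_1 = 0.
  H_2: rank ker ∂_2 − rank ∂_3 = (6 − 5) − 0 = 1, and there is no ∂_3, so H_2 = Z.

As a check, the Euler characteristic is 5 − 9 + 6 = 2, which agrees with 1 − 0 + 1 = 2.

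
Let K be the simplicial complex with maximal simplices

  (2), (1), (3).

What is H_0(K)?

K has 3 vertices.
rank ∂_0 = 0, rank ∂_1 = 0 ⇒ b_0 = 3 − 0 − 0 = 3. So H_0 ≅ Z^3.

H_0 ≅ Z^3.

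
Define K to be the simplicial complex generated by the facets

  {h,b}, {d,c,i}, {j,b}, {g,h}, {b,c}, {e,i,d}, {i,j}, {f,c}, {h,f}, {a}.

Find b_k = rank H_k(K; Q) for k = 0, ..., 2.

We work with the vertex ordering a < b < c < d < e < f < g < h < i < j. The simplices of K, each written with vertices in increasing order, are:

  0-simplices (10): a, b, c, d, e, f, g, h, i, j
  1-simplices (12): bc, bh, bj, cd, cf, ci, de, di, ei, fh, gh, ij
  2-simplices (2): cdi, dei

so the chain groups are C_0 ≅ Z^10, C_1 ≅ Z^12, C_2 ≅ Z^2.

∂_1: C_1 → C_0 is given by ∂[p,q] = [q] − [p]. For instance
  ∂di = i − d.
This gives a 10×12 integer matrix of rank 8; reducing to Smith normal form yields diagonal entries (1,1,1,1,1,1,1,1).

Boundary ∂_2: C_2 → C_1 acts by ∂[p,q,r] = [q,r] − [p,r] + [p,q]. For instance
  ∂cdi = di − ci + cd,
  ∂dei = ei − di + de.
This gives a 12×2 integer matrix of rank 2; reducing to Smith normal form yields diagonal entries (1,1).

Now H_k = ker ∂_k / im ∂_{k+1}, so:

  H_0: rank C_0 − rank ∂_1 = 10 − 8 = 2, and the invariant factors of ∂_1 are all 1, so H_0 = Z^2.
  H_1: rank ker ∂_1 − rank ∂_2 = (12 − 8) − 2 = 2, and the invariant factors of ∂_2 are all 1, so H_1 = Z^2.
  H_2: rank ker ∂_2 − rank ∂_3 = (2 − 2) − 0 = 0, and there is no ∂_3, so H_2 = 0.

As a check, the Euler characteristic is 10 − 12 + 2 = 0, which agrees with 2 − 2 + 0 = 0.

Hence the Betti numbers are b_0 = 2, b_1 = 2, b_2 = 0.

b_0 = 2, b_1 = 2, b_2 = 0.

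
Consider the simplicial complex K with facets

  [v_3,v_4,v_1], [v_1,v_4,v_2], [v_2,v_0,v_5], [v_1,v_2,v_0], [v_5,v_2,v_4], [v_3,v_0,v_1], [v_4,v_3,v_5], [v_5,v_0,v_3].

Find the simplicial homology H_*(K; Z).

We work with the vertex ordering v_0 < v_1 < v_2 < v_3 < v_4 < v_5. The simplices of K, each written with vertices in increasing order, are:

  0-simplices (6): [v_0], [v_1], [v_2], [v_3], [v_4], [v_5]
  1-simplices (12): [v_0,v_1], [v_0,v_2], [v_0,v_3], [v_0,v_5], [v_1,v_2], [v_1,v_3], [v_1,v_4], [v_2,v_4], [v_2,v_5], [v_3,v_4], [v_3,v_5], [v_4,v_5]
  2-simplices (8): [v_0,v_1,v_2], [v_0,v_1,v_3], [v_0,v_2,v_5], [v_0,v_3,v_5], [v_1,v_2,v_4], [v_1,v_3,v_4], [v_2,v_4,v_5], [v_3,v_4,v_5]

so the chain groups are C_0 ≅ Z^6, C_1 ≅ Z^12, C_2 ≅ Z^8.

Boundary ∂_1: C_1 → C_0 sends each edge [p,q] (with p < q) to q − p. For instance
  ∂[v_0,v_2] = [v_2] − [v_0].
As a 6×12 matrix over Z this has rank 5, with invariant factors (1,1,1,1,1).

The boundary map ∂_2: C_2 → C_1 maps a triangle to the signed sum of its edges. For instance
  ∂[v_1,v_3,v_4] = [v_3,v_4] − [v_1,v_4] + [v_1,v_3],
  ∂[v_3,v_4,v_5] = [v_4,v_5] − [v_3,v_5] + [v_3,v_4].
The 12×8 boundary matrix has rank 7 and Smith normal form diag(1,1,1,1,1,1,1).

Computing H_k = (kernel of ∂_k) / (image of ∂_{k+1}):

  H_0: rank C_0 − rank ∂_1 = 6 − 5 = 1, and the invariant factors of ∂_1 are all 1, so H_0 = Z.
  H_1: rank ker ∂_1 − rank ∂_2 = (12 − 5) − 7 = 0, and the invariant factors of ∂_2 are all 1, so H_1 = 0.
  H_2: rank ker ∂_2 − rank ∂_3 = (8 − 7) − 0 = 1, and there is no ∂_3, so H_2 = Z.

H_0 = Z,  H_1 = 0,  H_2 = Z.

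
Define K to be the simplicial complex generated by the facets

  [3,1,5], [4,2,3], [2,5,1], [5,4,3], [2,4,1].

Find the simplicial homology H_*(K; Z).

Take the total order 1 < 2 < 3 < 4 < 5 on the vertex set. Then K (dimension 2) consists of the simplices:

  0-simplices (5): [1], [2], [3], [4], [5]
  1-simplices (10): [1,2], [1,3], [1,4], [1,5], [2,3], [2,4], [2,5], [3,4], [3,5], [4,5]
  2-simplices (5): [1,2,4], [1,2,5], [1,3,5], [2,3,4], [3,4,5]

Hence C_0 ≅ Z^5, C_1 ≅ Z^10, C_2 ≅ Z^5.

∂_1: C_1 → C_0 is given by ∂[p,q] = [q] − [p].
As a 5×10 matrix over Z this has rank 4, with invariant factors (1,1,1,1).

The boundary map ∂_2: C_2 → C_1 sends each 2-simplex [p,q,r] to [q,r] − [p,r] + [p,q]. For instance
  ∂[2,3,4] = [3,4] − [2,4] + [2,3],
  ∂[1,3,5] = [3,5] − [1,5] + [1,3].
As a 10×5 matrix over Z this has rank 5, with invariant factors (1,1,1,1,1).

Reading off H_k = ker ∂_k / im ∂_{k+1}:

  H_0: rank C_0 − rank ∂_1 = 5 − 4 = 1, and the invariant factors of ∂_1 are all 1, so H_0 = Z.
  H_1: rank ker ∂_1 − rank ∂_2 = (10 − 4) − 5 = 1, and the invariant factors of ∂_2 are all 1, so H_1 = Z.
  H_2: rank ker ∂_2 − rank ∂_3 = (5 − 5) − 0 = 0, and there is no ∂_3, so H_2 = 0.

H_0 ≅ Z,  H_1 ≅ Z,  H_2 = 0.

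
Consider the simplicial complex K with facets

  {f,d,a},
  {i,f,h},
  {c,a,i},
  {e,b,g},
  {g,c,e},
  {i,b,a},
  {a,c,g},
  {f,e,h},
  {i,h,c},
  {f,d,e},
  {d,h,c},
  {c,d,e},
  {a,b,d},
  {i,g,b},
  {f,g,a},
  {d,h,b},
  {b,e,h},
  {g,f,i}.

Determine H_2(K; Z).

K has 9 vertices, 27 edges, 18 triangles.
rank ∂_2 = 18, rank ∂_3 = 0 ⇒ b_2 = 18 − 18 − 0 = 0. So H_2 ≅ 0.

H_2 = 0.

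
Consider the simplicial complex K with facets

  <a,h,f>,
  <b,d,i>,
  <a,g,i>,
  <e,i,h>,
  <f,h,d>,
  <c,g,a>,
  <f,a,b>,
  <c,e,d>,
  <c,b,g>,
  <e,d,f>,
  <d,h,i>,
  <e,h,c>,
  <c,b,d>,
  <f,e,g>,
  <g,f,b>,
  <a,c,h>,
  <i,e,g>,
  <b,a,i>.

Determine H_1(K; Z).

H_1 ≅ Z × Z/2.

Fix the vertex order a < b < c < d < e < f < g < h < i and write every simplex with vertices in increasing order. Then dim K = 2 and the simplices of K are:

  0-simplices (9): a, b, c, d, e, f, g, h, i
  1-simplices (27): ab, ac, af, ag, ah, ai, bc, bd, bf, bg, bi, cd, ce, cg, ch, de, df, dh, di, ef, eg, eh, ei, fg, fh, gi, hi
  2-simplices (18): abf, abi, acg, ach, afh, agi, bcd, bcg, bdi, bfg, cde, ceh, def, dfh, dhi, efg, egi, ehi

so the chain groups are C_0 ≅ Z^9, C_1 ≅ Z^27, C_2 ≅ Z^18.

∂_1: C_1 → C_0 is given by ∂[p,q] = [q] − [p].
This gives a 9×27 integer matrix of rank 8; reducing to Smith normal form yields diagonal entries (1,1,1,1,1,1,1,1).

Boundary ∂_2: C_2 → C_1 sends each 2-simplex [p,q,r] to [q,r] − [p,r] + [p,q]. For instance
  ∂afh = fh − ah + af,
  ∂def = ef − df + de.
The resulting 27×18 matrix has rank 18, and its Smith normal form has invariant factors (1,1,1,1,1,1,1,1,1,1,1,1,1,1,1,1,1,2).

From H_k ≅ ker(∂_k) / im(∂_{k+1}) we obtain:

  H_1: rank ker ∂_1 − rank ∂_2 = (27 − 8) − 18 = 1, and ∂_2 has invariant factor 2 > 1, so H_1 ≅ Z × Z/2.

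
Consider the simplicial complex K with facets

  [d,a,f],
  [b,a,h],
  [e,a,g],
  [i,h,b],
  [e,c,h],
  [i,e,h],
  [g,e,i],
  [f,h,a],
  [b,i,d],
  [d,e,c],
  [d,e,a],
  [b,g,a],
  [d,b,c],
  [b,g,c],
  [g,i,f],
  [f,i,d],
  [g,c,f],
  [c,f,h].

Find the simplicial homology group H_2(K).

H_2 ≅ Z.

K has 9 vertices, 27 edges, 18 triangles.
rank ∂_2 = 17, rank ∂_3 = 0 ⇒ b_2 = 18 − 17 − 0 = 1. So H_2 = Z.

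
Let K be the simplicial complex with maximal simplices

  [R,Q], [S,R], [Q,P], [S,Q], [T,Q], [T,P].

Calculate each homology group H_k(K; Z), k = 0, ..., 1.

H_0 ≅ Z,  H_1 ≅ Z^2.

Fix the vertex order P < Q < R < S < T and write every simplex with vertices in increasing order. Then dim K = 1 and the simplices of K are:

  0-simplices (5): P, Q, R, S, T
  1-simplices (6): PQ, PT, QR, QS, QT, RS

Hence C_0 ≅ Z^5, C_1 ≅ Z^6.

The boundary map ∂_1: C_1 → C_0 maps an edge to its endpoints' difference, ∂[p,q] = q − p. For instance
  ∂PT = T − P.
As a 5×6 matrix over Z this has rank 4, with invariant factors (1,1,1,1).

Now H_k = ker ∂_k / im ∂_{k+1}, so:

  H_0: rank C_0 − rank ∂_1 = 5 − 4 = 1, and the invariant factors of ∂_1 are all 1, so H_0 ≅ Z.
  H_1: rank ker ∂_1 − rank ∂_2 = (6 − 4) − 0 = 2, and there is no ∂_2, so H_1 ≅ Z^2.

As a check, the Euler characteristic is 5 − 6 = -1, which agrees with 1 − 2 = -1.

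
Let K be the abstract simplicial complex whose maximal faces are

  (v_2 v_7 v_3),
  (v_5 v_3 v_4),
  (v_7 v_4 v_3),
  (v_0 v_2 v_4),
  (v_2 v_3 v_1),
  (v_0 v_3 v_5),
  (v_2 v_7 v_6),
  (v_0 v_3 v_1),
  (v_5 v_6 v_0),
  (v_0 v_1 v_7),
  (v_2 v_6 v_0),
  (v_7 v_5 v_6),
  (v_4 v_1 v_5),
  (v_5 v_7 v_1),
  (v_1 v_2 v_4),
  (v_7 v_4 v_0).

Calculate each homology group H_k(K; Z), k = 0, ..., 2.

Fix the vertex order v_0 < v_1 < v_2 < v_3 < v_4 < v_5 < v_6 < v_7 and write every simplex with vertices in increasing order. Then dim K = 2 and the simplices of K are:

  0-simplices (8): [v_0], [v_1], [v_2], [v_3], [v_4], [v_5], [v_6], [v_7]
  1-simplices (24): (24 of them)
  2-simplices (16): (16 of them)

giving chain groups C_0 ≅ Z^8, C_1 ≅ Z^24, C_2 ≅ Z^16.

Boundary ∂_1: C_1 → C_0 sends each edge [p,q] (with p < q) to q − p. For instance
  ∂[v_6,v_7] = [v_7] − [v_6].
The 8×24 boundary matrix has rank 7 and Smith normal form diag(1,1,1,1,1,1,1).

The boundary map ∂_2: C_2 → C_1 sends each 2-simplex [p,q,r] to [q,r] − [p,r] + [p,q]. For instance
  ∂[v_0,v_3,v_5] = [v_3,v_5] − [v_0,v_5] + [v_0,v_3],
  ∂[v_1,v_4,v_5] = [v_4,v_5] − [v_1,v_5] + [v_1,v_4].
The resulting 24×16 matrix has rank 15, and its Smith normal form has invariant factors (1,1,1,1,1,1,1,1,1,1,1,1,1,1,1).

Now H_k = ker ∂_k / im ∂_{k+1}, so:

  H_0: rank C_0 − rank ∂_1 = 8 − 7 = 1, and the invariant factors of ∂_1 are all 1, so H_0 ≅ Z.
  H_1: rank ker ∂_1 − rank ∂_2 = (24 − 7) − 15 = 2, and the invariant factors of ∂_2 are all 1, so H_1 ≅ Z^2.
  H_2: rank ker ∂_2 − rank ∂_3 = (16 − 15) − 0 = 1, and there is no ∂_3, so H_2 ≅ Z.

(K is a triangulation of the torus T^2.)

H_0 = Z,  H_1 = Z^2,  H_2 = Z.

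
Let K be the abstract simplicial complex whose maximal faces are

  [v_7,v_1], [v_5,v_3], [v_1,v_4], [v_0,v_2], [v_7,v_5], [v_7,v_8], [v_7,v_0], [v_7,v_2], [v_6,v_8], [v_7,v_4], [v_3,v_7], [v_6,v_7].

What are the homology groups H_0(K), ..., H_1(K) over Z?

H_0 = Z,  H_1 = Z^4.

Order the vertices as v_0 < v_1 < v_2 < v_3 < v_4 < v_5 < v_6 < v_7 < v_8. Listing each simplex with vertices in this order, K has dimension 1 with simplices:

  0-simplices (9): [v_0], [v_1], [v_2], [v_3], [v_4], [v_5], [v_6], [v_7], [v_8]
  1-simplices (12): [v_0,v_2], [v_0,v_7], [v_1,v_4], [v_1,v_7], [v_2,v_7], [v_3,v_5], [v_3,v_7], [v_4,v_7], [v_5,v_7], [v_6,v_7], [v_6,v_8], [v_7,v_8]

Hence C_0 ≅ Z^9, C_1 ≅ Z^12.

∂_1: C_1 → C_0 sends each edge [p,q] (with p < q) to q − p. For instance
  ∂[v_6,v_7] = [v_7] − [v_6].
This gives a 9×12 integer matrix of rank 8; reducing to Smith normal form yields diagonal entries (1,1,1,1,1,1,1,1).

Reading off H_k = ker ∂_k / im ∂_{k+1}:

  H_0: rank C_0 − rank ∂_1 = 9 − 8 = 1, and the invariant factors of ∂_1 are all 1, so H_0 = Z.
  H_1: rank ker ∂_1 − rank ∂_2 = (12 − 8) − 0 = 4, and there is no ∂_2, so H_1 = Z^4.

As a check, the Euler characteristic is 9 − 12 = -3, which agrees with 1 − 4 = -3.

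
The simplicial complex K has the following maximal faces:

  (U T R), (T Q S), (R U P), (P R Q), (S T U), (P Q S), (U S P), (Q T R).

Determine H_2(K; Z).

Fix the vertex order P < Q < R < S < T < U and write every simplex with vertices in increasing order. Then dim K = 2 and the simplices of K are:

  0-simplices (6): P, Q, R, S, T, U
  1-simplices (12): PQ, PR, PS, PU, QR, QS, QT, RT, RU, ST, SU, TU
  2-simplices (8): PQR, PQS, PRU, PSU, QRT, QST, RTU, STU

so the chain groups are C_0 ≅ Z^6, C_1 ≅ Z^12, C_2 ≅ Z^8.

The boundary map ∂_1: C_1 → C_0 is given by ∂[p,q] = [q] − [p]. For instance
  ∂RU = U − R.
The resulting 6×12 matrix has rank 5, and its Smith normal form has invariant factors (1,1,1,1,1).

The boundary map ∂_2: C_2 → C_1 acts by ∂[p,q,r] = [q,r] − [p,r] + [p,q]. For instance
  ∂QST = ST − QT + QS,
  ∂RTU = TU − RU + RT.
This gives a 12×8 integer matrix of rank 7; reducing to Smith normal form yields diagonal entries (1,1,1,1,1,1,1).

Now H_k = ker ∂_k / im ∂_{k+1}, so:

  H_2: rank ker ∂_2 − rank ∂_3 = (8 − 7) − 0 = 1, and there is no ∂_3, so H_2 ≅ Z.

H_2 ≅ Z.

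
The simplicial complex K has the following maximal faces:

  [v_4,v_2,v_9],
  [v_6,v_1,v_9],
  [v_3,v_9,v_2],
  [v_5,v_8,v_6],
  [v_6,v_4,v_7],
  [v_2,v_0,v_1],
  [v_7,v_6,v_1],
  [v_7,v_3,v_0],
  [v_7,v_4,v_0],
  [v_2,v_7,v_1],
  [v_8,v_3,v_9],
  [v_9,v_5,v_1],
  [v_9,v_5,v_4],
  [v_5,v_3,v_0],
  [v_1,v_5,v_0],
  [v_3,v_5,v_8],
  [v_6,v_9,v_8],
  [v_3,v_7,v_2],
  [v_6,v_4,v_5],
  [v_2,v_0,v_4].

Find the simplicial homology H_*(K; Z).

Fix the vertex order v_0 < v_1 < v_2 < v_3 < v_4 < v_5 < v_6 < v_7 < v_8 < v_9 and write every simplex with vertices in increasing order. Then dim K = 2 and the simplices of K are:

  0-simplices (10): [v_0], [v_1], [v_2], [v_3], [v_4], [v_5], [v_6], [v_7], [v_8], [v_9]
  1-simplices (30): (30 of them)
  2-simplices (20): (20 of them)

giving chain groups C_0 ≅ Z^10, C_1 ≅ Z^30, C_2 ≅ Z^20.

Boundary ∂_1: C_1 → C_0 is given by ∂[p,q] = [q] − [p]. For instance
  ∂[v_3,v_8] = [v_8] − [v_3].
This gives a 10×30 integer matrix of rank 9; reducing to Smith normal form yields diagonal entries (1,1,1,1,1,1,1,1,1).

∂_2: C_2 → C_1 maps a triangle to the signed sum of its edges. For instance
  ∂[v_1,v_5,v_9] = [v_5,v_9] − [v_1,v_9] + [v_1,v_5],
  ∂[v_3,v_5,v_8] = [v_5,v_8] − [v_3,v_8] + [v_3,v_5].
As a 30×20 matrix over Z this has rank 20, with invariant factors (1,1,1,1,1,1,1,1,1,1,1,1,1,1,1,1,1,1,1,2).

Reading off H_k = ker ∂_k / im ∂_{k+1}:

  H_0: rank C_0 − rank ∂_1 = 10 − 9 = 1, and the invariant factors of ∂_1 are all 1, so H_0 = Z.
  H_1: rank ker ∂_1 − rank ∂_2 = (30 − 9) − 20 = 1, and ∂_2 has invariant factor 2 > 1, so H_1 = Z ⊕ Z/2.
  H_2: rank ker ∂_2 − rank ∂_3 = (20 − 20) − 0 = 0, and there is no ∂_3, so H_2 = 0.

(K is a triangulation of the Klein bottle.)

H_0 ≅ Z,  H_1 ≅ Z ⊕ Z/2,  H_2 = 0.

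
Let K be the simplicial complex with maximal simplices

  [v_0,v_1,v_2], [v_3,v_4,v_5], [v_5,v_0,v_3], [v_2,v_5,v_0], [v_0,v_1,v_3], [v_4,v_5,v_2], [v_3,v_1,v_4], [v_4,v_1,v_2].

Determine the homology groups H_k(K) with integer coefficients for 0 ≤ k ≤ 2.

We work with the vertex ordering v_0 < v_1 < v_2 < v_3 < v_4 < v_5. The simplices of K, each written with vertices in increasing order, are:

  0-simplices (6): [v_0], [v_1], [v_2], [v_3], [v_4], [v_5]
  1-simplices (12): [v_0,v_1], [v_0,v_2], [v_0,v_3], [v_0,v_5], [v_1,v_2], [v_1,v_3], [v_1,v_4], [v_2,v_4], [v_2,v_5], [v_3,v_4], [v_3,v_5], [v_4,v_5]
  2-simplices (8): [v_0,v_1,v_2], [v_0,v_1,v_3], [v_0,v_2,v_5], [v_0,v_3,v_5], [v_1,v_2,v_4], [v_1,v_3,v_4], [v_2,v_4,v_5], [v_3,v_4,v_5]

giving chain groups C_0 ≅ Z^6, C_1 ≅ Z^12, C_2 ≅ Z^8.

Boundary ∂_1: C_1 → C_0 maps an edge to its endpoints' difference, ∂[p,q] = q − p.
The resulting 6×12 matrix has rank 5, and its Smith normal form has invariant factors (1,1,1,1,1).

∂_2: C_2 → C_1 maps a triangle to the signed sum of its edges. For instance
  ∂[v_1,v_3,v_4] = [v_3,v_4] − [v_1,v_4] + [v_1,v_3],
  ∂[v_0,v_1,v_3] = [v_1,v_3] − [v_0,v_3] + [v_0,v_1].
The resulting 12×8 matrix has rank 7, and its Smith normal form has invariant factors (1,1,1,1,1,1,1).

Now H_k = ker ∂_k / im ∂_{k+1}, so:

  H_0: rank C_0 − rank ∂_1 = 6 − 5 = 1, and the invariant factors of ∂_1 are all 1, so H_0 = Z.
  H_1: rank ker ∂_1 − rank ∂_2 = (12 − 5) − 7 = 0, and the invariant factors of ∂_2 are all 1, so H_1 = 0.
  H_2: rank ker ∂_2 − rank ∂_3 = (8 − 7) − 0 = 1, and there is no ∂_3, so H_2 = Z.

As a check, the Euler characteristic is 6 − 12 + 8 = 2, which agrees with 1 − 0 + 1 = 2.
(K is a triangulation of the 2-sphere S^2.)

H_0 ≅ Z,  H_1 = 0,  H_2 ≅ Z.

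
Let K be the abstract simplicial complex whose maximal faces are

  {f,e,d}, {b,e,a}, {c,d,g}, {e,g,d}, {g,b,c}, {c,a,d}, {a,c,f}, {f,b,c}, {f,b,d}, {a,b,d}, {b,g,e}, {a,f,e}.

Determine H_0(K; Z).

H_0 ≅ Z.

We work with the vertex ordering a < b < c < d < e < f < g. The simplices of K, each written with vertices in increasing order, are:

  0-simplices (7): a, b, c, d, e, f, g
  1-simplices (18): ab, ac, ad, ae, af, bc, bd, be, bf, bg, cd, cf, cg, de, df, dg, ef, eg
  2-simplices (12): abd, abe, acd, acf, aef, bcf, bcg, bdf, beg, cdg, def, deg

so the chain groups are C_0 ≅ Z^7, C_1 ≅ Z^18, C_2 ≅ Z^12.

The boundary map ∂_1: C_1 → C_0 is given by ∂[p,q] = [q] − [p].
The 7×18 boundary matrix has rank 6 and Smith normal form diag(1,1,1,1,1,1).

Boundary ∂_2: C_2 → C_1 acts by ∂[p,q,r] = [q,r] − [p,r] + [p,q]. For instance
  ∂bcf = cf − bf + bc,
  ∂abe = be − ae + ab.
This gives a 18×12 integer matrix of rank 12; reducing to Smith normal form yields diagonal entries (1,1,1,1,1,1,1,1,1,1,1,2).

Reading off H_k = ker ∂_k / im ∂_{k+1}:

  H_0: rank C_0 − rank ∂_1 = 7 − 6 = 1, and the invariant factors of ∂_1 are all 1, so H_0 ≅ Z.

(K is a triangulation of the real projective plane RP^2.)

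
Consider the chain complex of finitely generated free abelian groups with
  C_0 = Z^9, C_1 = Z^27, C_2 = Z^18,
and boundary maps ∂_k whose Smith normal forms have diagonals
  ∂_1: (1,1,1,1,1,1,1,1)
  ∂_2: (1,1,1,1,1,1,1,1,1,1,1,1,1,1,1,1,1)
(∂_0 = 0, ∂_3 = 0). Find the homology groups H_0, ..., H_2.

H_0: b_0 = 9 − 0 − 8 = 1; torsion from ∂_1 factors > 1: none. So H_0 ≅ Z.
H_1: b_1 = 27 − 8 − 17 = 2; torsion from ∂_2 factors > 1: none. So H_1 ≅ Z^2.
H_2: b_2 = 18 − 17 − 0 = 1; torsion from ∂_3 factors > 1: none. So H_2 ≅ Z.

H_0 ≅ Z,  H_1 ≅ Z^2,  H_2 ≅ Z.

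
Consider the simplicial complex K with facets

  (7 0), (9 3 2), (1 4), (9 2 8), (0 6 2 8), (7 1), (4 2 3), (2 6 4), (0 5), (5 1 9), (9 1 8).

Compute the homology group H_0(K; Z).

Fix the vertex order 0 < 1 < 2 < 3 < 4 < 5 < 6 < 7 < 8 < 9 and write every simplex with vertices in increasing order. Then dim K = 3 and the simplices of K are:

  0-simplices (10): [0], [1], [2], [3], [4], [5], [6], [7], [8], [9]
  1-simplices (21): [0,2], [0,5], [0,6], [0,7], [0,8], [1,4], [1,5], [1,7], [1,8], [1,9], [2,3], [2,4], [2,6], [2,8], [2,9], [3,4], [3,9], [4,6], [5,9], [6,8], [8,9]
  2-simplices (10): [0,2,6], [0,2,8], [0,6,8], [1,5,9], [1,8,9], [2,3,4], [2,3,9], [2,4,6], [2,6,8], [2,8,9]
  3-simplices (1): [0,2,6,8]

giving chain groups C_0 ≅ Z^10, C_1 ≅ Z^21, C_2 ≅ Z^10, C_3 ≅ Z^1.

Boundary ∂_1: C_1 → C_0 maps an edge to its endpoints' difference, ∂[p,q] = q − p. For instance
  ∂[3,9] = [9] − [3].
The 10×21 boundary matrix has rank 9 and Smith normal form diag(1,1,1,1,1,1,1,1,1).

Boundary ∂_2: C_2 → C_1 maps a triangle to the signed sum of its edges. For instance
  ∂[2,3,4] = [3,4] − [2,4] + [2,3],
  ∂[0,2,8] = [2,8] − [0,8] + [0,2].
This gives a 21×10 integer matrix of rank 9; reducing to Smith normal form yields diagonal entries (1,1,1,1,1,1,1,1,1).

∂_3: C_3 → C_2 sends each 3-simplex σ to the alternating sum Σ_i (−1)^i (σ with its i-th vertex removed). For instance
  ∂[0,2,6,8] = [2,6,8] − [0,6,8] + [0,2,8] − [0,2,6].
This gives a 10×1 integer matrix of rank 1; reducing to Smith normal form yields diagonal entries (1).

Now H_k = ker ∂_k / im ∂_{k+1}, so:

  H_0: rank C_0 − rank ∂_1 = 10 − 9 = 1, and the invariant factors of ∂_1 are all 1, so H_0 ≅ Z.

H_0 ≅ Z.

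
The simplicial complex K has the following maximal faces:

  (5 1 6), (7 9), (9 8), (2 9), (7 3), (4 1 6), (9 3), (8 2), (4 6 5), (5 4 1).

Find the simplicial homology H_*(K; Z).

Take the total order 1 < 2 < 3 < 4 < 5 < 6 < 7 < 8 < 9 on the vertex set. Then K (dimension 2) consists of the simplices:

  0-simplices (9): [1], [2], [3], [4], [5], [6], [7], [8], [9]
  1-simplices (12): [1,4], [1,5], [1,6], [2,8], [2,9], [3,7], [3,9], [4,5], [4,6], [5,6], [7,9], [8,9]
  2-simplices (4): [1,4,5], [1,4,6], [1,5,6], [4,5,6]

giving chain groups C_0 ≅ Z^9, C_1 ≅ Z^12, C_2 ≅ Z^4.

The boundary map ∂_1: C_1 → C_0 maps an edge to its endpoints' difference, ∂[p,q] = q − p. For instance
  ∂[4,6] = [6] − [4].
The 9×12 boundary matrix has rank 7 and Smith normal form diag(1,1,1,1,1,1,1).

Boundary ∂_2: C_2 → C_1 sends each 2-simplex [p,q,r] to [q,r] − [p,r] + [p,q]. For instance
  ∂[1,5,6] = [5,6] − [1,6] + [1,5],
  ∂[1,4,5] = [4,5] − [1,5] + [1,4].
This gives a 12×4 integer matrix of rank 3; reducing to Smith normal form yields diagonal entries (1,1,1).

Computing H_k = (kernel of ∂_k) / (image of ∂_{k+1}):

  H_0: rank C_0 − rank ∂_1 = 9 − 7 = 2, and the invariant factors of ∂_1 are all 1, so H_0 ≅ Z^2.
  H_1: rank ker ∂_1 − rank ∂_2 = (12 − 7) − 3 = 2, and the invariant factors of ∂_2 are all 1, so H_1 ≅ Z^2.
  H_2: rank ker ∂_2 − rank ∂_3 = (4 − 3) − 0 = 1, and there is no ∂_3, so H_2 ≅ Z.

H_0 ≅ Z^2,  H_1 ≅ Z^2,  H_2 ≅ Z.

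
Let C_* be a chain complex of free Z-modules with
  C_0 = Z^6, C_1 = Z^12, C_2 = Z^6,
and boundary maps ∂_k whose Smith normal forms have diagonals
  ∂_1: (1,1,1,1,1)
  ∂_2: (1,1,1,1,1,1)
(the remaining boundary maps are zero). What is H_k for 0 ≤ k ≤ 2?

H_0: b_0 = 6 − 0 − 5 = 1; torsion from ∂_1 factors > 1: none. So H_0 ≅ Z.
H_1: b_1 = 12 − 5 − 6 = 1; torsion from ∂_2 factors > 1: none. So H_1 ≅ Z.
H_2: b_2 = 6 − 6 − 0 = 0; torsion from ∂_3 factors > 1: none. So H_2 ≅ 0.

H_0 ≅ Z,  H_1 ≅ Z,  H_2 = 0.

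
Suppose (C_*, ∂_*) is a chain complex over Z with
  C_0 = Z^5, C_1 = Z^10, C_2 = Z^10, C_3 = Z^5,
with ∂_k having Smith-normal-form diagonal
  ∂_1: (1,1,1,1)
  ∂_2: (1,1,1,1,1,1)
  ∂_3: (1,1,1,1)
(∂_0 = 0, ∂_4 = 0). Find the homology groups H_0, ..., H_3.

H_0: b_0 = 5 − 0 − 4 = 1; torsion from ∂_1 factors > 1: none. So H_0 = Z.
H_1: b_1 = 10 − 4 − 6 = 0; torsion from ∂_2 factors > 1: none. So H_1 = 0.
H_2: b_2 = 10 − 6 − 4 = 0; torsion from ∂_3 factors > 1: none. So H_2 = 0.
H_3: b_3 = 5 − 4 − 0 = 1; torsion from ∂_4 factors > 1: none. So H_3 = Z.

H_0 = Z,  H_1 = 0,  H_2 = 0,  H_3 = Z.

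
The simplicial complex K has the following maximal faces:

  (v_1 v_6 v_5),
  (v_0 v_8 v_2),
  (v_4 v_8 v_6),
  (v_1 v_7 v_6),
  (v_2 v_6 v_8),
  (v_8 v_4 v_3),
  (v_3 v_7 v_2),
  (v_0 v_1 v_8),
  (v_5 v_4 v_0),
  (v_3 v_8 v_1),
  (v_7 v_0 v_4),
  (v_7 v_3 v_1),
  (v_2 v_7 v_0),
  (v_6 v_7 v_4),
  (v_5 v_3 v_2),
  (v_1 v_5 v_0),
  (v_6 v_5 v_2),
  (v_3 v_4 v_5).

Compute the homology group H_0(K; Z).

Order the vertices as v_0 < v_1 < v_2 < v_3 < v_4 < v_5 < v_6 < v_7 < v_8. Listing each simplex with vertices in this order, K has dimension 2 with simplices:

  0-simplices (9): [v_0], [v_1], [v_2], [v_3], [v_4], [v_5], [v_6], [v_7], [v_8]
  1-simplices (27): (27 of them)
  2-simplices (18): (18 of them)

giving chain groups C_0 ≅ Z^9, C_1 ≅ Z^27, C_2 ≅ Z^18.

Boundary ∂_1: C_1 → C_0 is given by ∂[p,q] = [q] − [p]. For instance
  ∂[v_1,v_5] = [v_5] − [v_1].
As a 9×27 matrix over Z this has rank 8, with invariant factors (1,1,1,1,1,1,1,1).

Boundary ∂_2: C_2 → C_1 acts by ∂[p,q,r] = [q,r] − [p,r] + [p,q]. For instance
  ∂[v_1,v_5,v_6] = [v_5,v_6] − [v_1,v_6] + [v_1,v_5],
  ∂[v_0,v_2,v_7] = [v_2,v_7] − [v_0,v_7] + [v_0,v_2].
The 27×18 boundary matrix has rank 17 and Smith normal form diag(1,1,1,1,1,1,1,1,1,1,1,1,1,1,1,1,1).

Now H_k = ker ∂_k / im ∂_{k+1}, so:

  H_0: rank C_0 − rank ∂_1 = 9 − 8 = 1, and the invariant factors of ∂_1 are all 1, so H_0 = Z.

H_0 ≅ Z.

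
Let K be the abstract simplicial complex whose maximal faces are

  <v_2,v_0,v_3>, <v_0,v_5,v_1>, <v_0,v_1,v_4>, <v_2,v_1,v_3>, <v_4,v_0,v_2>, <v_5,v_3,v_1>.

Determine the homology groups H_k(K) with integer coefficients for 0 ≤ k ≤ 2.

H_0 ≅ Z,  H_1 ≅ Z,  H_2 = 0.

We work with the vertex ordering v_0 < v_1 < v_2 < v_3 < v_4 < v_5. The simplices of K, each written with vertices in increasing order, are:

  0-simplices (6): [v_0], [v_1], [v_2], [v_3], [v_4], [v_5]
  1-simplices (12): [v_0,v_1], [v_0,v_2], [v_0,v_3], [v_0,v_4], [v_0,v_5], [v_1,v_2], [v_1,v_3], [v_1,v_4], [v_1,v_5], [v_2,v_3], [v_2,v_4], [v_3,v_5]
  2-simplices (6): [v_0,v_1,v_4], [v_0,v_1,v_5], [v_0,v_2,v_3], [v_0,v_2,v_4], [v_1,v_2,v_3], [v_1,v_3,v_5]

so the chain groups are C_0 ≅ Z^6, C_1 ≅ Z^12, C_2 ≅ Z^6.

Boundary ∂_1: C_1 → C_0 sends each edge [p,q] (with p < q) to q − p.
As a 6×12 matrix over Z this has rank 5, with invariant factors (1,1,1,1,1).

∂_2: C_2 → C_1 acts by ∂[p,q,r] = [q,r] − [p,r] + [p,q]. For instance
  ∂[v_0,v_1,v_4] = [v_1,v_4] − [v_0,v_4] + [v_0,v_1],
  ∂[v_1,v_3,v_5] = [v_3,v_5] − [v_1,v_5] + [v_1,v_3].
As a 12×6 matrix over Z this has rank 6, with invariant factors (1,1,1,1,1,1).

Now H_k = ker ∂_k / im ∂_{k+1}, so:

  H_0: rank C_0 − rank ∂_1 = 6 − 5 = 1, and the invariant factors of ∂_1 are all 1, so H_0 = Z.
  H_1: rank ker ∂_1 − rank ∂_2 = (12 − 5) − 6 = 1, and the invariant factors of ∂_2 are all 1, so H_1 = Z.
  H_2: rank ker ∂_2 − rank ∂_3 = (6 − 6) − 0 = 0, and there is no ∂_3, so H_2 = 0.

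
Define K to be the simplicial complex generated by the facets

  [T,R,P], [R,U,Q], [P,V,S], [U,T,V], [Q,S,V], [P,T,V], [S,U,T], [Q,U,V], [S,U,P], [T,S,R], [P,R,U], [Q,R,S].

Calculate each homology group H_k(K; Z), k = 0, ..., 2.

H_0 = Z,  H_1 = Z/2,  H_2 = 0.

Order the vertices as P < Q < R < S < T < U < V. Listing each simplex with vertices in this order, K has dimension 2 with simplices:

  0-simplices (7): P, Q, R, S, T, U, V
  1-simplices (18): PR, PS, PT, PU, PV, QR, QS, QU, QV, RS, RT, RU, ST, SU, SV, TU, TV, UV
  2-simplices (12): PRT, PRU, PSU, PSV, PTV, QRS, QRU, QSV, QUV, RST, STU, TUV

Hence C_0 ≅ Z^7, C_1 ≅ Z^18, C_2 ≅ Z^12.

The boundary map ∂_1: C_1 → C_0 maps an edge to its endpoints' difference, ∂[p,q] = q − p. For instance
  ∂QU = U − Q.
As a 7×18 matrix over Z this has rank 6, with invariant factors (1,1,1,1,1,1).

∂_2: C_2 → C_1 maps a triangle to the signed sum of its edges. For instance
  ∂QRS = RS − QS + QR,
  ∂QUV = UV − QV + QU.
As a 18×12 matrix over Z this has rank 12, with invariant factors (1,1,1,1,1,1,1,1,1,1,1,2).

Reading off H_k = ker ∂_k / im ∂_{k+1}:

  H_0: rank C_0 − rank ∂_1 = 7 − 6 = 1, and the invariant factors of ∂_1 are all 1, so H_0 = Z.
  H_1: rank ker ∂_1 − rank ∂_2 = (18 − 6) − 12 = 0, and ∂_2 has invariant factor 2 > 1, so H_1 = Z/2.
  H_2: rank ker ∂_2 − rank ∂_3 = (12 − 12) − 0 = 0, and there is no ∂_3, so H_2 = 0.

(K is a triangulation of the real projective plane RP^2.)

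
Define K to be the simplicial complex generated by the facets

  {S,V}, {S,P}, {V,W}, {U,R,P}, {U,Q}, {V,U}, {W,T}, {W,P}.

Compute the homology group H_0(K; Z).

H_0 ≅ Z.

Take the total order P < Q < R < S < T < U < V < W on the vertex set. Then K (dimension 2) consists of the simplices:

  0-simplices (8): P, Q, R, S, T, U, V, W
  1-simplices (10): PR, PS, PU, PW, QU, RU, SV, TW, UV, VW
  2-simplices (1): PRU

so the chain groups are C_0 ≅ Z^8, C_1 ≅ Z^10, C_2 ≅ Z^1.

The boundary map ∂_1: C_1 → C_0 sends each edge [p,q] (with p < q) to q − p. For instance
  ∂UV = V − U.
The 8×10 boundary matrix has rank 7 and Smith normal form diag(1,1,1,1,1,1,1).

The boundary map ∂_2: C_2 → C_1 maps a triangle to the signed sum of its edges. For instance
  ∂PRU = RU − PU + PR.
As a 10×1 matrix over Z this has rank 1, with invariant factors (1).

From H_k ≅ ker(∂_k) / im(∂_{k+1}) we obtain:

  H_0: rank C_0 − rank ∂_1 = 8 − 7 = 1, and the invariant factors of ∂_1 are all 1, so H_0 = Z.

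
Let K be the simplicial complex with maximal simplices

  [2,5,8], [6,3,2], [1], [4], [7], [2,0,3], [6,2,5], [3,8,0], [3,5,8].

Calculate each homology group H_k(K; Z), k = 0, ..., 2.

H_0 ≅ Z^4,  H_1 ≅ Z,  H_2 = 0.

We work with the vertex ordering 0 < 1 < 2 < 3 < 4 < 5 < 6 < 7 < 8. The simplices of K, each written with vertices in increasing order, are:

  0-simplices (9): [0], [1], [2], [3], [4], [5], [6], [7], [8]
  1-simplices (12): [0,2], [0,3], [0,8], [2,3], [2,5], [2,6], [2,8], [3,5], [3,6], [3,8], [5,6], [5,8]
  2-simplices (6): [0,2,3], [0,3,8], [2,3,6], [2,5,6], [2,5,8], [3,5,8]

Hence C_0 ≅ Z^9, C_1 ≅ Z^12, C_2 ≅ Z^6.

The boundary map ∂_1: C_1 → C_0 sends each edge [p,q] (with p < q) to q − p.
The 9×12 boundary matrix has rank 5 and Smith normal form diag(1,1,1,1,1).

Boundary ∂_2: C_2 → C_1 maps a triangle to the signed sum of its edges. For instance
  ∂[0,3,8] = [3,8] − [0,8] + [0,3],
  ∂[0,2,3] = [2,3] − [0,3] + [0,2].
The 12×6 boundary matrix has rank 6 and Smith normal form diag(1,1,1,1,1,1).

From H_k ≅ ker(∂_k) / im(∂_{k+1}) we obtain:

  H_0: rank C_0 − rank ∂_1 = 9 − 5 = 4, and the invariant factors of ∂_1 are all 1, so H_0 ≅ Z^4.
  H_1: rank ker ∂_1 − rank ∂_2 = (12 − 5) − 6 = 1, and the invariant factors of ∂_2 are all 1, so H_1 ≅ Z.
  H_2: rank ker ∂_2 − rank ∂_3 = (6 − 6) − 0 = 0, and there is no ∂_3, so H_2 ≅ 0.

As a check, the Euler characteristic is 9 − 12 + 6 = 3, which agrees with 4 − 1 + 0 = 3.
(K is a triangulation of the disjoint union of the cylinder S^1 x I and a set of 3 points.)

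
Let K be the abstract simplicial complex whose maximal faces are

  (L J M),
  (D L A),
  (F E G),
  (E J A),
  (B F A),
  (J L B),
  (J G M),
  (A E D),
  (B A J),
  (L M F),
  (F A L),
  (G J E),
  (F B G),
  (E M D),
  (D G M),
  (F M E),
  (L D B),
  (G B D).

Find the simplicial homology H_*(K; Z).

Take the total order A < B < D < E < F < G < J < L < M on the vertex set. Then K (dimension 2) consists of the simplices:

  0-simplices (9): A, B, D, E, F, G, J, L, M
  1-simplices (27): AB, AD, AE, AF, AJ, AL, BD, BF, BG, BJ, BL, DE, DG, DL, DM, EF, EG, EJ, EM, FG, FL, FM, GJ, GM, JL, JM, LM
  2-simplices (18): ABF, ABJ, ADE, ADL, AEJ, AFL, BDG, BDL, BFG, BJL, DEM, DGM, EFG, EFM, EGJ, FLM, GJM, JLM

giving chain groups C_0 ≅ Z^9, C_1 ≅ Z^27, C_2 ≅ Z^18.

Boundary ∂_1: C_1 → C_0 maps an edge to its endpoints' difference, ∂[p,q] = q − p. For instance
  ∂AB = B − A.
This gives a 9×27 integer matrix of rank 8; reducing to Smith normal form yields diagonal entries (1,1,1,1,1,1,1,1).

The boundary map ∂_2: C_2 → C_1 sends each 2-simplex [p,q,r] to [q,r] − [p,r] + [p,q]. For instance
  ∂GJM = JM − GM + GJ,
  ∂JLM = LM − JM + JL.
The resulting 27×18 matrix has rank 18, and its Smith normal form has invariant factors (1,1,1,1,1,1,1,1,1,1,1,1,1,1,1,1,1,2).

Now H_k = ker ∂_k / im ∂_{k+1}, so:

  H_0: rank C_0 − rank ∂_1 = 9 − 8 = 1, and the invariant factors of ∂_1 are all 1, so H_0 = Z.
  H_1: rank ker ∂_1 − rank ∂_2 = (27 − 8) − 18 = 1, and ∂_2 has invariant factor 2 > 1, so H_1 = Z ⊕ Z_2.
  H_2: rank ker ∂_2 − rank ∂_3 = (18 − 18) − 0 = 0, and there is no ∂_3, so H_2 = 0.

H_0 ≅ Z,  H_1 ≅ Z ⊕ Z_2,  H_2 = 0.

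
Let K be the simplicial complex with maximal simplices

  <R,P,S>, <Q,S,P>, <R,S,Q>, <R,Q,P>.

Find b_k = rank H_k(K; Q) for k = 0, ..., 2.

b_0 = 1, b_1 = 0, b_2 = 1.

Take the total order P < Q < R < S on the vertex set. Then K (dimension 2) consists of the simplices:

  0-simplices (4): P, Q, R, S
  1-simplices (6): PQ, PR, PS, QR, QS, RS
  2-simplices (4): PQR, PQS, PRS, QRS

giving chain groups C_0 ≅ Z^4, C_1 ≅ Z^6, C_2 ≅ Z^4.

∂_1: C_1 → C_0 sends each edge [p,q] (with p < q) to q − p.
This gives a 4×6 integer matrix of rank 3; reducing to Smith normal form yields diagonal entries (1,1,1).

∂_2: C_2 → C_1 maps a triangle to the signed sum of its edges. For instance
  ∂QRS = RS − QS + QR,
  ∂PRS = RS − PS + PR.
The 6×4 boundary matrix has rank 3 and Smith normal form diag(1,1,1).

Now H_k = ker ∂_k / im ∂_{k+1}, so:

  H_0: rank C_0 − rank ∂_1 = 4 − 3 = 1, and the invariant factors of ∂_1 are all 1, so H_0 = Z.
  H_1: rank ker ∂_1 − rank ∂_2 = (6 − 3) − 3 = 0, and the invariant factors of ∂_2 are all 1, so H_1 = 0.
  H_2: rank ker ∂_2 − rank ∂_3 = (4 − 3) − 0 = 1, and there is no ∂_3, so H_2 = Z.

Hence the Betti numbers are b_0 = 1, b_1 = 0, b_2 = 1.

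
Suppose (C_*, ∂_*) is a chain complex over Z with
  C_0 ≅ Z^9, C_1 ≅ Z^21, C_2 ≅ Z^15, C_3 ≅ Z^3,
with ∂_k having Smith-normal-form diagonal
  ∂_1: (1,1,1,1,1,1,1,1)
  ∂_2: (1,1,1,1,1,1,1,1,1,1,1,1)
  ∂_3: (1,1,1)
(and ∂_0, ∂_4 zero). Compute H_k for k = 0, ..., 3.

H_0: b_0 = 9 − 0 − 8 = 1; torsion from ∂_1 factors > 1: none. So H_0 ≅ Z.
H_1: b_1 = 21 − 8 − 12 = 1; torsion from ∂_2 factors > 1: none. So H_1 ≅ Z.
H_2: b_2 = 15 − 12 − 3 = 0; torsion from ∂_3 factors > 1: none. So H_2 ≅ 0.
H_3: b_3 = 3 − 3 − 0 = 0; torsion from ∂_4 factors > 1: none. So H_3 ≅ 0.

H_0 ≅ Z,  H_1 ≅ Z,  H_2 = 0,  H_3 = 0.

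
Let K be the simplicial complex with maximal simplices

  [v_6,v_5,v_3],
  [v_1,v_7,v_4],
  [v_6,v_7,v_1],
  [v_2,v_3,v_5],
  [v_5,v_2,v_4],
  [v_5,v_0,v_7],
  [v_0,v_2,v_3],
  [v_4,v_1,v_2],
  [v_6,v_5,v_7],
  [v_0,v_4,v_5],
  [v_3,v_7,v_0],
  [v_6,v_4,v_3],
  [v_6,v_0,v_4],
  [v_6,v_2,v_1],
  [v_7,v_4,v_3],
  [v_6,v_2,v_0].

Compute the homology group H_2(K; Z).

We work with the vertex ordering v_0 < v_1 < v_2 < v_3 < v_4 < v_5 < v_6 < v_7. The simplices of K, each written with vertices in increasing order, are:

  0-simplices (8): [v_0], [v_1], [v_2], [v_3], [v_4], [v_5], [v_6], [v_7]
  1-simplices (24): (24 of them)
  2-simplices (16): (16 of them)

giving chain groups C_0 ≅ Z^8, C_1 ≅ Z^24, C_2 ≅ Z^16.

∂_1: C_1 → C_0 is given by ∂[p,q] = [q] − [p]. For instance
  ∂[v_3,v_7] = [v_7] − [v_3].
The resulting 8×24 matrix has rank 7, and its Smith normal form has invariant factors (1,1,1,1,1,1,1).

Boundary ∂_2: C_2 → C_1 sends each 2-simplex [p,q,r] to [q,r] − [p,r] + [p,q]. For instance
  ∂[v_3,v_4,v_6] = [v_4,v_6] − [v_3,v_6] + [v_3,v_4],
  ∂[v_1,v_2,v_4] = [v_2,v_4] − [v_1,v_4] + [v_1,v_2].
The 24×16 boundary matrix has rank 15 and Smith normal form diag(1,1,1,1,1,1,1,1,1,1,1,1,1,1,1).

From H_k ≅ ker(∂_k) / im(∂_{k+1}) we obtain:

  H_2: rank ker ∂_2 − rank ∂_3 = (16 − 15) − 0 = 1, and there is no ∂_3, so H_2 ≅ Z.

H_2 = Z.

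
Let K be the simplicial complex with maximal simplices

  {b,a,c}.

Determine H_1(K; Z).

H_1 = 0.

Order the vertices as a < b < c. Listing each simplex with vertices in this order, K has dimension 2 with simplices:

  0-simplices (3): a, b, c
  1-simplices (3): ab, ac, bc
  2-simplices (1): abc

so the chain groups are C_0 ≅ Z^3, C_1 ≅ Z^3, C_2 ≅ Z^1.

Boundary ∂_1: C_1 → C_0 sends each edge [p,q] (with p < q) to q − p.
The resulting 3×3 matrix has rank 2, and its Smith normal form has invariant factors (1,1).

The boundary map ∂_2: C_2 → C_1 acts by ∂[p,q,r] = [q,r] − [p,r] + [p,q]. For instance
  ∂abc = bc − ac + ab.
The 3×1 boundary matrix has rank 1 and Smith normal form diag(1).

Now H_k = ker ∂_k / im ∂_{k+1}, so:

  H_1: rank ker ∂_1 − rank ∂_2 = (3 − 2) − 1 = 0, and the invariant factors of ∂_2 are all 1, so H_1 ≅ 0.

(K is a triangulation of the 2-simplex.)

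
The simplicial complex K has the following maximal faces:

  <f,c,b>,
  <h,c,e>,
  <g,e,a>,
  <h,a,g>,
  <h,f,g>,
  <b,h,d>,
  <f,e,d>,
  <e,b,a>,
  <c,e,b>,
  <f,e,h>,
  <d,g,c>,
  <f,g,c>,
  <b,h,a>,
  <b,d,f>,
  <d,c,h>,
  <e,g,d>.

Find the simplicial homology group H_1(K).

H_1 = Z^2.

We work with the vertex ordering a < b < c < d < e < f < g < h. The simplices of K, each written with vertices in increasing order, are:

  0-simplices (8): a, b, c, d, e, f, g, h
  1-simplices (24): ab, ae, ag, ah, bc, bd, be, bf, bh, cd, ce, cf, cg, ch, de, df, dg, dh, ef, eg, eh, fg, fh, gh
  2-simplices (16): abe, abh, aeg, agh, bce, bcf, bdf, bdh, cdg, cdh, ceh, cfg, def, deg, efh, fgh

so the chain groups are C_0 ≅ Z^8, C_1 ≅ Z^24, C_2 ≅ Z^16.

Boundary ∂_1: C_1 → C_0 sends each edge [p,q] (with p < q) to q − p.
This gives a 8×24 integer matrix of rank 7; reducing to Smith normal form yields diagonal entries (1,1,1,1,1,1,1).

Boundary ∂_2: C_2 → C_1 maps a triangle to the signed sum of its edges. For instance
  ∂cdg = dg − cg + cd,
  ∂ceh = eh − ch + ce.
As a 24×16 matrix over Z this has rank 15, with invariant factors (1,1,1,1,1,1,1,1,1,1,1,1,1,1,1).

From H_k ≅ ker(∂_k) / im(∂_{k+1}) we obtain:

  H_1: rank ker ∂_1 − rank ∂_2 = (24 − 7) − 15 = 2, and the invariant factors of ∂_2 are all 1, so H_1 = Z^2.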